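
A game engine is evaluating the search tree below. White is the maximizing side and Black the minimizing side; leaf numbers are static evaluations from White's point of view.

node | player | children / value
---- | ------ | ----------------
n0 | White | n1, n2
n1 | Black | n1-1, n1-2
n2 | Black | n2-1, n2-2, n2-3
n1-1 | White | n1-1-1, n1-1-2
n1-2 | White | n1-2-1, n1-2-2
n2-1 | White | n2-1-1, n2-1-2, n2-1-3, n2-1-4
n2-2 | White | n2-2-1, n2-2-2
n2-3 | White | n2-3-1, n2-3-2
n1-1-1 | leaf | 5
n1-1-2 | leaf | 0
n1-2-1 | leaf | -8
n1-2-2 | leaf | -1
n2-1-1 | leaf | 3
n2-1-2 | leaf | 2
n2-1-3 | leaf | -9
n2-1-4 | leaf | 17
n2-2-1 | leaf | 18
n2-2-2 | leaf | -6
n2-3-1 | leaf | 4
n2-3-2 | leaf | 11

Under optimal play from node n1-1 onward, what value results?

n1-1 (White): max(5, 0) = 5

5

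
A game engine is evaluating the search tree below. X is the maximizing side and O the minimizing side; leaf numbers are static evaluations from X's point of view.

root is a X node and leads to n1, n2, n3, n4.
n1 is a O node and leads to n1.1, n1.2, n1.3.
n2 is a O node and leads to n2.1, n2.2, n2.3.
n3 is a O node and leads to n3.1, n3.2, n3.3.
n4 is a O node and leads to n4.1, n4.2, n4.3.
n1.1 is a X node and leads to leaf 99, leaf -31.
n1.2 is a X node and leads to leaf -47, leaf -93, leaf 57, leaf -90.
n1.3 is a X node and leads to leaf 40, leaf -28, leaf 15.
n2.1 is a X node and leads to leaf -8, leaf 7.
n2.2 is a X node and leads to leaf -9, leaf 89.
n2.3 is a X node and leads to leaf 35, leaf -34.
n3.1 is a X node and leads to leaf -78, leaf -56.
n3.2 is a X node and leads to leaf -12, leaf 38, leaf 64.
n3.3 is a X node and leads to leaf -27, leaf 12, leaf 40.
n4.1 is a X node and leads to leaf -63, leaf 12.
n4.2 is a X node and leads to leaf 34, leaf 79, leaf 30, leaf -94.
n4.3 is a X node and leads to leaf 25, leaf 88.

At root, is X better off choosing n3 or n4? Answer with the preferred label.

n3.1 (X): max(-78, -56) = -56
n3.2 (X): max(-12, 38, 64) = 64
n3.3 (X): max(-27, 12, 40) = 40
n3 (O): min(-56, 64, 40) = -56
n4.1 (X): max(-63, 12) = 12
n4.2 (X): max(34, 79, 30, -94) = 79
n4.3 (X): max(25, 88) = 88
n4 (O): min(12, 79, 88) = 12
X prefers the higher value; n3=-56, n4=12. n4 is better since 12 > -56.

n4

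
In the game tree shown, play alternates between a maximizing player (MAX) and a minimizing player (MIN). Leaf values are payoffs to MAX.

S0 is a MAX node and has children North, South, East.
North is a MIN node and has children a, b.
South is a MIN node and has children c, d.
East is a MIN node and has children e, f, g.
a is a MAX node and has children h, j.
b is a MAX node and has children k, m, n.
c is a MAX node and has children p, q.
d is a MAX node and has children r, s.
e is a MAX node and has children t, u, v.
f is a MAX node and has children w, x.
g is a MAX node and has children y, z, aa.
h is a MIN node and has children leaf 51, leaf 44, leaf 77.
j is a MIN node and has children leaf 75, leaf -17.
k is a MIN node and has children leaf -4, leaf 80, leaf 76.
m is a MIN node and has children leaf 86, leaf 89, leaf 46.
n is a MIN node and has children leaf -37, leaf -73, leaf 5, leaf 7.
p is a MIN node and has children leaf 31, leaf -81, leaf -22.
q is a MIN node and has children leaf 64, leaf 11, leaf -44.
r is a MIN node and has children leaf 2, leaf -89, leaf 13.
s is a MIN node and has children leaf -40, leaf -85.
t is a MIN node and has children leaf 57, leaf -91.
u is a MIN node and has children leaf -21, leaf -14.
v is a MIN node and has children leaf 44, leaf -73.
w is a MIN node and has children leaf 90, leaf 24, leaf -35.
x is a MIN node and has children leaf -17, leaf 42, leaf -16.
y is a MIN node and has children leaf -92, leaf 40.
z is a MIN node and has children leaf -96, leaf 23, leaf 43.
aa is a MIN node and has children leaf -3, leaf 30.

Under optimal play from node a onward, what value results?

h (MIN): min(51, 44, 77) = 44
j (MIN): min(75, -17) = -17
a (MAX): max(44, -17) = 44

44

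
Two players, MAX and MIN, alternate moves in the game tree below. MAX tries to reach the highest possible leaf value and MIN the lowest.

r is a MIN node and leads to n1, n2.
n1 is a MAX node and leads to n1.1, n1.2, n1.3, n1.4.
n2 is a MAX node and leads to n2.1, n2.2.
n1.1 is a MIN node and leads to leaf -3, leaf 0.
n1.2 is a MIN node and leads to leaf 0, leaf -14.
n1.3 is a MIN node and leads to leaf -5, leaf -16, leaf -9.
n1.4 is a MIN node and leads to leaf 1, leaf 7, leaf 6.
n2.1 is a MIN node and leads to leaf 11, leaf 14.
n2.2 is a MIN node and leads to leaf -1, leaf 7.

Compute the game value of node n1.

n1.1 (MIN): min(-3, 0) = -3
n1.2 (MIN): min(0, -14) = -14
n1.3 (MIN): min(-5, -16, -9) = -16
n1.4 (MIN): min(1, 7, 6) = 1
n1 (MAX): max(-3, -14, -16, 1) = 1

1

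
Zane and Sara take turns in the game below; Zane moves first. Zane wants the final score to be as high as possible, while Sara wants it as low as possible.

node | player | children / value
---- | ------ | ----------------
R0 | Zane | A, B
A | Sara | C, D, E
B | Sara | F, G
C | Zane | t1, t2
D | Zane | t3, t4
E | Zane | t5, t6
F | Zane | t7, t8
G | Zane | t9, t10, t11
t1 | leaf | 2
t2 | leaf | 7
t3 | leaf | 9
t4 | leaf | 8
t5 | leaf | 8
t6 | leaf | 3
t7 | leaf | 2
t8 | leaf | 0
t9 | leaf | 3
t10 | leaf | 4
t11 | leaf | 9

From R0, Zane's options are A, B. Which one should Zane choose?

A

C (Zane): max(2, 7) = 7
D (Zane): max(9, 8) = 9
E (Zane): max(8, 3) = 8
A (Sara): min(7, 9, 8) = 7
F (Zane): max(2, 0) = 2
G (Zane): max(3, 4, 9) = 9
B (Sara): min(2, 9) = 2
R0 (Zane): max(7, 2) = 7
Zane at R0 wants the highest of {A=7, B=2}, so chooses A.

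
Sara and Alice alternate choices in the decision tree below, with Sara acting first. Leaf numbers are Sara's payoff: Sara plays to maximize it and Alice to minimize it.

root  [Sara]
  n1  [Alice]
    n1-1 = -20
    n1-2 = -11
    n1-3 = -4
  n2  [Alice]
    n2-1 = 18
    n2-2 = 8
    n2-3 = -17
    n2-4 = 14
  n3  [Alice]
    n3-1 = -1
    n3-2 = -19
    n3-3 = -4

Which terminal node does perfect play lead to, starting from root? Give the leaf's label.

n2-3

n1 (Alice): min(-20, -11, -4) = -20
n2 (Alice): min(18, 8, -17, 14) = -17
n3 (Alice): min(-1, -19, -4) = -19
root (Sara): max(-20, -17, -19) = -17
At root, Sara picks n2 (highest: -17).
At n2, Alice picks n2-3 (lowest: -17).
Terminal value -17.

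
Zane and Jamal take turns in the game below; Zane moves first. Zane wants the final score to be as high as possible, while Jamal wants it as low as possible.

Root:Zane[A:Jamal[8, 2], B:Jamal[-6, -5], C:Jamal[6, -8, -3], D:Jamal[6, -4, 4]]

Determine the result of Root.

A (Jamal): min(8, 2) = 2
B (Jamal): min(-6, -5) = -6
C (Jamal): min(6, -8, -3) = -8
D (Jamal): min(6, -4, 4) = -4
Root (Zane): max(2, -6, -8, -4) = 2

2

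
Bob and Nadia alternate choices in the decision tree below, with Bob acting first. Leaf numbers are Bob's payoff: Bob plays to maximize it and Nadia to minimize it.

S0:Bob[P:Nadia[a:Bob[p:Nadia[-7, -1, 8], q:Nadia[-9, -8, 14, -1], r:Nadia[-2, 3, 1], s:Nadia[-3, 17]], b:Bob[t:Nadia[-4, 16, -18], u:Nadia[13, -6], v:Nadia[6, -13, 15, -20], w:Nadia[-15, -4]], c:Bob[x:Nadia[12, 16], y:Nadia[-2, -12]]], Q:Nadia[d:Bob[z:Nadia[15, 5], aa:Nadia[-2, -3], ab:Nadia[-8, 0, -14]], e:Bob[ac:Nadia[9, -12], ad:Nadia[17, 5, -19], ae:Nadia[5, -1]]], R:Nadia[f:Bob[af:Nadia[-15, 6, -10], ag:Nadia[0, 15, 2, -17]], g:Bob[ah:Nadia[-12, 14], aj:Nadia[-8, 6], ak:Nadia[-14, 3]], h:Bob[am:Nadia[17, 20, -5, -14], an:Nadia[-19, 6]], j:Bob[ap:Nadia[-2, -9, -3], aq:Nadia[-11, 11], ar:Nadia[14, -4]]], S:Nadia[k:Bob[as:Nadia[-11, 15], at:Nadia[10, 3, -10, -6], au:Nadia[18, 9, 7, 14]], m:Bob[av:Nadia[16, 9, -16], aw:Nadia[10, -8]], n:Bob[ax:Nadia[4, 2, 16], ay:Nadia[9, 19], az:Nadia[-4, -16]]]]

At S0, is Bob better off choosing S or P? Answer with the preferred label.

as (Nadia): min(-11, 15) = -11
at (Nadia): min(10, 3, -10, -6) = -10
au (Nadia): min(18, 9, 7, 14) = 7
k (Bob): max(-11, -10, 7) = 7
av (Nadia): min(16, 9, -16) = -16
aw (Nadia): min(10, -8) = -8
m (Bob): max(-16, -8) = -8
ax (Nadia): min(4, 2, 16) = 2
ay (Nadia): min(9, 19) = 9
az (Nadia): min(-4, -16) = -16
n (Bob): max(2, 9, -16) = 9
S (Nadia): min(7, -8, 9) = -8
p (Nadia): min(-7, -1, 8) = -7
q (Nadia): min(-9, -8, 14, -1) = -9
r (Nadia): min(-2, 3, 1) = -2
s (Nadia): min(-3, 17) = -3
a (Bob): max(-7, -9, -2, -3) = -2
t (Nadia): min(-4, 16, -18) = -18
u (Nadia): min(13, -6) = -6
v (Nadia): min(6, -13, 15, -20) = -20
w (Nadia): min(-15, -4) = -15
b (Bob): max(-18, -6, -20, -15) = -6
x (Nadia): min(12, 16) = 12
y (Nadia): min(-2, -12) = -12
c (Bob): max(12, -12) = 12
P (Nadia): min(-2, -6, 12) = -6
Bob prefers the higher value; S=-8, P=-6. P is better since -6 > -8.

P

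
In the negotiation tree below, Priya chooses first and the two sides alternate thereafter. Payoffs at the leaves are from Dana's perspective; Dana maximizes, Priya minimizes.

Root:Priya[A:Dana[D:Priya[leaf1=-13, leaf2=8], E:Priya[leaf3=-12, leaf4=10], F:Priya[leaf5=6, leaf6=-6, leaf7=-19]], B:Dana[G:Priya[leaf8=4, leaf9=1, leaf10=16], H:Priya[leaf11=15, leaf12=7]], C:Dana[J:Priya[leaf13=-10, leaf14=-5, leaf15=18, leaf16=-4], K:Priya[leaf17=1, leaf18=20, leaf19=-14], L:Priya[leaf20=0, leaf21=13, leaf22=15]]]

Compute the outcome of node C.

J (Priya): min(-10, -5, 18, -4) = -10
K (Priya): min(1, 20, -14) = -14
L (Priya): min(0, 13, 15) = 0
C (Dana): max(-10, -14, 0) = 0

0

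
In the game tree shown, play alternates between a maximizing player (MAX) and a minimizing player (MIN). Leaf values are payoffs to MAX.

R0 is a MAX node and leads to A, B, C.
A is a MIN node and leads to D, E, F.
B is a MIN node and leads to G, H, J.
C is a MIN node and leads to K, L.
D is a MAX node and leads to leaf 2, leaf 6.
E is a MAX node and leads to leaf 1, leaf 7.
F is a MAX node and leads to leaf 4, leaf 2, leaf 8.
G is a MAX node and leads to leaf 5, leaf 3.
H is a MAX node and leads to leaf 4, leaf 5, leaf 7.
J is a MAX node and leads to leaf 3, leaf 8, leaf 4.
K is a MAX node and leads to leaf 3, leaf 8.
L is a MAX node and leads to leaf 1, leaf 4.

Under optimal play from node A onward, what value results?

D (MAX): max(2, 6) = 6
E (MAX): max(1, 7) = 7
F (MAX): max(4, 2, 8) = 8
A (MIN): min(6, 7, 8) = 6

6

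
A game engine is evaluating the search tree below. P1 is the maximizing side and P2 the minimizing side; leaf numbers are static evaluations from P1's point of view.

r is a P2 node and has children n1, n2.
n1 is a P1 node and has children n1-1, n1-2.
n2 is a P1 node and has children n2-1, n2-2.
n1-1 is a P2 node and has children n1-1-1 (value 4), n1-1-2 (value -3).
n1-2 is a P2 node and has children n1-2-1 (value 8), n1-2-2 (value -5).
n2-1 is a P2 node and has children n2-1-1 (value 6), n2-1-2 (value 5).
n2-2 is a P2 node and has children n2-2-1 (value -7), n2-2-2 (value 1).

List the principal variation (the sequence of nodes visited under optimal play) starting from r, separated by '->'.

r -> n1 -> n1-1 -> n1-1-2

n1-1 (P2): min(4, -3) = -3
n1-2 (P2): min(8, -5) = -5
n1 (P1): max(-3, -5) = -3
n2-1 (P2): min(6, 5) = 5
n2-2 (P2): min(-7, 1) = -7
n2 (P1): max(5, -7) = 5
r (P2): min(-3, 5) = -3
At r, P2 picks n1 (lowest: -3).
At n1, P1 picks n1-1 (highest: -3).
At n1-1, P2 picks n1-1-2 (lowest: -3).
Terminal value -3.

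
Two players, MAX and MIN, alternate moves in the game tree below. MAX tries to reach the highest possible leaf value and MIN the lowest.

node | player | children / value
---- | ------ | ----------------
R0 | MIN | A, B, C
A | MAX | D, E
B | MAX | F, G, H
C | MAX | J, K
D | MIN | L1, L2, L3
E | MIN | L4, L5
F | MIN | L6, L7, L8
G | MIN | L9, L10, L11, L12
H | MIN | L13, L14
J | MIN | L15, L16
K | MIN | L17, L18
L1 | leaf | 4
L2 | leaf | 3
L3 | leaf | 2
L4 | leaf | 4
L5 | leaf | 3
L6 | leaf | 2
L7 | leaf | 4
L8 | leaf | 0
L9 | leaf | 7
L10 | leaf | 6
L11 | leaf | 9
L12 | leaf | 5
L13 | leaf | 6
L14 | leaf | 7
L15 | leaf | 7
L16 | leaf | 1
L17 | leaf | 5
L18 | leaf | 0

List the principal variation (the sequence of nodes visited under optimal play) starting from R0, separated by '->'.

D (MIN): min(4, 3, 2) = 2
E (MIN): min(4, 3) = 3
A (MAX): max(2, 3) = 3
F (MIN): min(2, 4, 0) = 0
G (MIN): min(7, 6, 9, 5) = 5
H (MIN): min(6, 7) = 6
B (MAX): max(0, 5, 6) = 6
J (MIN): min(7, 1) = 1
K (MIN): min(5, 0) = 0
C (MAX): max(1, 0) = 1
R0 (MIN): min(3, 6, 1) = 1
At R0, MIN picks C (lowest: 1).
At C, MAX picks J (highest: 1).
At J, MIN picks L16 (lowest: 1).
Terminal value 1.

R0 -> C -> J -> L16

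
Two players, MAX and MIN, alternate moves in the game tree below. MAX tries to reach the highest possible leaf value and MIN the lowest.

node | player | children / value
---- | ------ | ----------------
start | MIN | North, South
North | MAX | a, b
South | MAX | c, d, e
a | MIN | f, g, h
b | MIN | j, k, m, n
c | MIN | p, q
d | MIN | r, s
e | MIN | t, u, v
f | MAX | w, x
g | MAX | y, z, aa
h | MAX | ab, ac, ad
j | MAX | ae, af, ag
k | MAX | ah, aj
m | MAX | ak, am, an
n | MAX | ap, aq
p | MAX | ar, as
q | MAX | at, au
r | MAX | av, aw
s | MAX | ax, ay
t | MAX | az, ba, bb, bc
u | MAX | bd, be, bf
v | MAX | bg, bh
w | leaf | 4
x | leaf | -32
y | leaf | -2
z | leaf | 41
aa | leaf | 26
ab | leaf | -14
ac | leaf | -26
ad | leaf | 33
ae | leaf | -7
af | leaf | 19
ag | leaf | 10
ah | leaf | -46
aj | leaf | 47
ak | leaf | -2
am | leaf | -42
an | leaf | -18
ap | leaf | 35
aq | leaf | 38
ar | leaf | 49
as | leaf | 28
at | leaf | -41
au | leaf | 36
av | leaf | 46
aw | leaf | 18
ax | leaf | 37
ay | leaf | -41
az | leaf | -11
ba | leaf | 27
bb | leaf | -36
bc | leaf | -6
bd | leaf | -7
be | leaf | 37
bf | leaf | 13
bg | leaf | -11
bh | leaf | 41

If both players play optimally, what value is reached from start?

f (MAX): max(4, -32) = 4
g (MAX): max(-2, 41, 26) = 41
h (MAX): max(-14, -26, 33) = 33
a (MIN): min(4, 41, 33) = 4
j (MAX): max(-7, 19, 10) = 19
k (MAX): max(-46, 47) = 47
m (MAX): max(-2, -42, -18) = -2
n (MAX): max(35, 38) = 38
b (MIN): min(19, 47, -2, 38) = -2
North (MAX): max(4, -2) = 4
p (MAX): max(49, 28) = 49
q (MAX): max(-41, 36) = 36
c (MIN): min(49, 36) = 36
r (MAX): max(46, 18) = 46
s (MAX): max(37, -41) = 37
d (MIN): min(46, 37) = 37
t (MAX): max(-11, 27, -36, -6) = 27
u (MAX): max(-7, 37, 13) = 37
v (MAX): max(-11, 41) = 41
e (MIN): min(27, 37, 41) = 27
South (MAX): max(36, 37, 27) = 37
start (MIN): min(4, 37) = 4

4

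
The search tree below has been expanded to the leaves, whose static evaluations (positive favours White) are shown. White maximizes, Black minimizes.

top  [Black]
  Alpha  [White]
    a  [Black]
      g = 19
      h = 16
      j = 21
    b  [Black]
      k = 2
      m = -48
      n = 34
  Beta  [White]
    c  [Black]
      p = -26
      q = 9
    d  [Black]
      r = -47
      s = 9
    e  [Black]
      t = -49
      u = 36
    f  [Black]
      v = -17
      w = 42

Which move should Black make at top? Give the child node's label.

a (Black): min(19, 16, 21) = 16
b (Black): min(2, -48, 34) = -48
Alpha (White): max(16, -48) = 16
c (Black): min(-26, 9) = -26
d (Black): min(-47, 9) = -47
e (Black): min(-49, 36) = -49
f (Black): min(-17, 42) = -17
Beta (White): max(-26, -47, -49, -17) = -17
top (Black): min(16, -17) = -17
Black at top wants the lowest of {Alpha=16, Beta=-17}, so chooses Beta.

Beta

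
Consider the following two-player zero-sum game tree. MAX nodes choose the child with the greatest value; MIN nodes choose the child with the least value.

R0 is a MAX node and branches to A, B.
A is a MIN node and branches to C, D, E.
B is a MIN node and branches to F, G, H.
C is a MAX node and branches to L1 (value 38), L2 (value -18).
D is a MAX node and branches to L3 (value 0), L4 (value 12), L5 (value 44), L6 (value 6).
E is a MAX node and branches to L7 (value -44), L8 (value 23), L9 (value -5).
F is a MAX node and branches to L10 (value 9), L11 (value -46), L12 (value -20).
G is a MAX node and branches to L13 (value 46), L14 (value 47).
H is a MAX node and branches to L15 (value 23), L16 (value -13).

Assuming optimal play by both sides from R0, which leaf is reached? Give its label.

C (MAX): max(38, -18) = 38
D (MAX): max(0, 12, 44, 6) = 44
E (MAX): max(-44, 23, -5) = 23
A (MIN): min(38, 44, 23) = 23
F (MAX): max(9, -46, -20) = 9
G (MAX): max(46, 47) = 47
H (MAX): max(23, -13) = 23
B (MIN): min(9, 47, 23) = 9
R0 (MAX): max(23, 9) = 23
At R0, MAX picks A (highest: 23).
At A, MIN picks E (lowest: 23).
At E, MAX picks L8 (highest: 23).
Terminal value 23.

L8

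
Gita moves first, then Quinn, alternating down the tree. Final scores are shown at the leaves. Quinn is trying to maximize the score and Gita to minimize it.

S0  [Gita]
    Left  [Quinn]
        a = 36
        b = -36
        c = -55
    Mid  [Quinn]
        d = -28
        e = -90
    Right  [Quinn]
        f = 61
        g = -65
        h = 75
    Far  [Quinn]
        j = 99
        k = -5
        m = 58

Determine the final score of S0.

Left (Quinn): max(36, -36, -55) = 36
Mid (Quinn): max(-28, -90) = -28
Right (Quinn): max(61, -65, 75) = 75
Far (Quinn): max(99, -5, 58) = 99
S0 (Gita): min(36, -28, 75, 99) = -28

-28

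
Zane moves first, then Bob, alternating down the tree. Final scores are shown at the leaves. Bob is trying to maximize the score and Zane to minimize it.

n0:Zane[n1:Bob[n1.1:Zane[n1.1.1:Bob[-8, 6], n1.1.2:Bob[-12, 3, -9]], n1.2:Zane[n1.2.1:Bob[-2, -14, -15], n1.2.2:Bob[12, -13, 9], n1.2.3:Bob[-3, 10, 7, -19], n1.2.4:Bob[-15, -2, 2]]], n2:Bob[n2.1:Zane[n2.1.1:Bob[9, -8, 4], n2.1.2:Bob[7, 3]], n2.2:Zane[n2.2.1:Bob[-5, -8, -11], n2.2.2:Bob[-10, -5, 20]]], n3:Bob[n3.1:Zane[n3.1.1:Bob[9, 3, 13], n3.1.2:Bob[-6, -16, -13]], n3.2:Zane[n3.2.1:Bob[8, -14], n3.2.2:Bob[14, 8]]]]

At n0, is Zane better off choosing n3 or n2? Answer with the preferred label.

n3.1.1 (Bob): max(9, 3, 13) = 13
n3.1.2 (Bob): max(-6, -16, -13) = -6
n3.1 (Zane): min(13, -6) = -6
n3.2.1 (Bob): max(8, -14) = 8
n3.2.2 (Bob): max(14, 8) = 14
n3.2 (Zane): min(8, 14) = 8
n3 (Bob): max(-6, 8) = 8
n2.1.1 (Bob): max(9, -8, 4) = 9
n2.1.2 (Bob): max(7, 3) = 7
n2.1 (Zane): min(9, 7) = 7
n2.2.1 (Bob): max(-5, -8, -11) = -5
n2.2.2 (Bob): max(-10, -5, 20) = 20
n2.2 (Zane): min(-5, 20) = -5
n2 (Bob): max(7, -5) = 7
Zane prefers the lower value; n3=8, n2=7. n2 is better since 7 < 8.

n2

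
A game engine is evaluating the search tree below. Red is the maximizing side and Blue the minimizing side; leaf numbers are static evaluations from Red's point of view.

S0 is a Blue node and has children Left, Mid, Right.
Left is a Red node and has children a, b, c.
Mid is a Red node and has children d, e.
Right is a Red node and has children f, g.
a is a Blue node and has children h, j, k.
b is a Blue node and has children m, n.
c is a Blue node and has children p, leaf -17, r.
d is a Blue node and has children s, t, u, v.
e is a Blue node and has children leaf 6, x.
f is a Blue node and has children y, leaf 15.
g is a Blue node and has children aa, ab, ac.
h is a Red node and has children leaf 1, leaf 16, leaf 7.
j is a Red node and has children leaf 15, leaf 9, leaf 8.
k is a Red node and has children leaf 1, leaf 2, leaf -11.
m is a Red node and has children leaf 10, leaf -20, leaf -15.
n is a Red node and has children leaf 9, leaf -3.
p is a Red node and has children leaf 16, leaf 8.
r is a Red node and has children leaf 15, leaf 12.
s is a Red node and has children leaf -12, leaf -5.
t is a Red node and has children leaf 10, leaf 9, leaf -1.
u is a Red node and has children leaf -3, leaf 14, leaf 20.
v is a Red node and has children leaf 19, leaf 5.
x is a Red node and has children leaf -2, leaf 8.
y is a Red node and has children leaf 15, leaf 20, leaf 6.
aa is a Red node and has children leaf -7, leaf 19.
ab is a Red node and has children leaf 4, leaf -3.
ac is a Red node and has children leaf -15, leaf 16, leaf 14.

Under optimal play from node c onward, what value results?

p (Red): max(16, 8) = 16
r (Red): max(15, 12) = 15
c (Blue): min(16, -17, 15) = -17

-17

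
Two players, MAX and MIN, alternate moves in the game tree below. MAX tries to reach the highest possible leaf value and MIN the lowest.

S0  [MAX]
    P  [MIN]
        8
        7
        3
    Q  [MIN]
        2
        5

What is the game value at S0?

P (MIN): min(8, 7, 3) = 3
Q (MIN): min(2, 5) = 2
S0 (MAX): max(3, 2) = 3

3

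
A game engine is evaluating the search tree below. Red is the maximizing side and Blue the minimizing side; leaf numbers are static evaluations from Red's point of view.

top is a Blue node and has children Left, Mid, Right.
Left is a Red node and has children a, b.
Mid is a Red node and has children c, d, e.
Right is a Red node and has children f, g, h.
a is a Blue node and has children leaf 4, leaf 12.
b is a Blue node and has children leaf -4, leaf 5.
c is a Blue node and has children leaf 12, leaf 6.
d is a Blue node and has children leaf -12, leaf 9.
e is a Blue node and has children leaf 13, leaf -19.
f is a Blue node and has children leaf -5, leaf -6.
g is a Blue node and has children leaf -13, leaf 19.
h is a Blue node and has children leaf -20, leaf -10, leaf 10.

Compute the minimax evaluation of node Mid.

6

c (Blue): min(12, 6) = 6
d (Blue): min(-12, 9) = -12
e (Blue): min(13, -19) = -19
Mid (Red): max(6, -12, -19) = 6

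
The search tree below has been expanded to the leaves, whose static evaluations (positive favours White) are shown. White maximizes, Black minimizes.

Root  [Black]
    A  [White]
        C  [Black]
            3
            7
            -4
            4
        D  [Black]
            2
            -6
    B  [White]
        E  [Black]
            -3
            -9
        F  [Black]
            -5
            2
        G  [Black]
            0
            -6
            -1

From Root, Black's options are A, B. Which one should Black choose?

C (Black): min(3, 7, -4, 4) = -4
D (Black): min(2, -6) = -6
A (White): max(-4, -6) = -4
E (Black): min(-3, -9) = -9
F (Black): min(-5, 2) = -5
G (Black): min(0, -6, -1) = -6
B (White): max(-9, -5, -6) = -5
Root (Black): min(-4, -5) = -5
Black at Root wants the lowest of {A=-4, B=-5}, so chooses B.

B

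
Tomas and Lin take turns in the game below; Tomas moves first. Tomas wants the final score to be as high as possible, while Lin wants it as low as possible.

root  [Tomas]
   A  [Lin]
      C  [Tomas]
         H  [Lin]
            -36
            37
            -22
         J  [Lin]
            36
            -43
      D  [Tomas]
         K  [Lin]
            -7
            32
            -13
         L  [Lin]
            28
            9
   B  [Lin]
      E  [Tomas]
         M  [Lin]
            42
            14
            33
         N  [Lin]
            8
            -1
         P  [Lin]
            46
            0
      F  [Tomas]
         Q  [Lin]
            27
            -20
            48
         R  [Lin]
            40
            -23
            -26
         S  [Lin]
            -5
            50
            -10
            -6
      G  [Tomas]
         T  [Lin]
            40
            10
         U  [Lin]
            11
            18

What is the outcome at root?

H (Lin): min(-36, 37, -22) = -36
J (Lin): min(36, -43) = -43
C (Tomas): max(-36, -43) = -36
K (Lin): min(-7, 32, -13) = -13
L (Lin): min(28, 9) = 9
D (Tomas): max(-13, 9) = 9
A (Lin): min(-36, 9) = -36
M (Lin): min(42, 14, 33) = 14
N (Lin): min(8, -1) = -1
P (Lin): min(46, 0) = 0
E (Tomas): max(14, -1, 0) = 14
Q (Lin): min(27, -20, 48) = -20
R (Lin): min(40, -23, -26) = -26
S (Lin): min(-5, 50, -10, -6) = -10
F (Tomas): max(-20, -26, -10) = -10
T (Lin): min(40, 10) = 10
U (Lin): min(11, 18) = 11
G (Tomas): max(10, 11) = 11
B (Lin): min(14, -10, 11) = -10
root (Tomas): max(-36, -10) = -10

-10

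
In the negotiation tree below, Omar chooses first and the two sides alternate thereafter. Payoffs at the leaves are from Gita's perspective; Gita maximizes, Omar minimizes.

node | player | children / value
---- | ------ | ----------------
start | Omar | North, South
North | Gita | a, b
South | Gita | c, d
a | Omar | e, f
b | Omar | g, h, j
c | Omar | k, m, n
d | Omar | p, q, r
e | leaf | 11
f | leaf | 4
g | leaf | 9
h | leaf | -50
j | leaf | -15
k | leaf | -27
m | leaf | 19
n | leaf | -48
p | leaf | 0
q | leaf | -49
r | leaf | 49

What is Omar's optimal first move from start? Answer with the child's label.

South

a (Omar): min(11, 4) = 4
b (Omar): min(9, -50, -15) = -50
North (Gita): max(4, -50) = 4
c (Omar): min(-27, 19, -48) = -48
d (Omar): min(0, -49, 49) = -49
South (Gita): max(-48, -49) = -48
start (Omar): min(4, -48) = -48
Omar at start wants the lowest of {North=4, South=-48}, so chooses South.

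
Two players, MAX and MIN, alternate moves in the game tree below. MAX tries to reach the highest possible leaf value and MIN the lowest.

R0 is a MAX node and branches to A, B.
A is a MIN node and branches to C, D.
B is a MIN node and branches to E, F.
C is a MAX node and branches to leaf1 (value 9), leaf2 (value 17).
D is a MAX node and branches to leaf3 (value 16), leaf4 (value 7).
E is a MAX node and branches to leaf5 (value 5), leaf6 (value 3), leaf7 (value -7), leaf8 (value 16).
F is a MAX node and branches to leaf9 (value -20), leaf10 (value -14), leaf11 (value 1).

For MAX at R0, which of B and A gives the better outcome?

E (MAX): max(5, 3, -7, 16) = 16
F (MAX): max(-20, -14, 1) = 1
B (MIN): min(16, 1) = 1
C (MAX): max(9, 17) = 17
D (MAX): max(16, 7) = 16
A (MIN): min(17, 16) = 16
MAX prefers the higher value; B=1, A=16. A is better since 16 > 1.

A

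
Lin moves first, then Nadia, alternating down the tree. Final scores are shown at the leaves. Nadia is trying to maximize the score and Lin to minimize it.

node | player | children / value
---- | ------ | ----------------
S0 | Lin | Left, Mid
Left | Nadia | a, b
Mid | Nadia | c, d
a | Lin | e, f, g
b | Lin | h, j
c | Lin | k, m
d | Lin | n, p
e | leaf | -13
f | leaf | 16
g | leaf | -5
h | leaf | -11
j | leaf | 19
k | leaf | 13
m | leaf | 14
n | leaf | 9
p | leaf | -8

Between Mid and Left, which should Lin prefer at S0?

Left

c (Lin): min(13, 14) = 13
d (Lin): min(9, -8) = -8
Mid (Nadia): max(13, -8) = 13
a (Lin): min(-13, 16, -5) = -13
b (Lin): min(-11, 19) = -11
Left (Nadia): max(-13, -11) = -11
Lin prefers the lower value; Mid=13, Left=-11. Left is better since -11 < 13.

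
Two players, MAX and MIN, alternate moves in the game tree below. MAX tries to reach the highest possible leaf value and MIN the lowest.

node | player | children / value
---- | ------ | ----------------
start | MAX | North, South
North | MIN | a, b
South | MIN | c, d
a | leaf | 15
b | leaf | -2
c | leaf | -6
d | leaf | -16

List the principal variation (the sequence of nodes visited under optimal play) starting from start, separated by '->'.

North (MIN): min(15, -2) = -2
South (MIN): min(-6, -16) = -16
start (MAX): max(-2, -16) = -2
At start, MAX picks North (highest: -2).
At North, MIN picks b (lowest: -2).
Terminal value -2.

start -> North -> b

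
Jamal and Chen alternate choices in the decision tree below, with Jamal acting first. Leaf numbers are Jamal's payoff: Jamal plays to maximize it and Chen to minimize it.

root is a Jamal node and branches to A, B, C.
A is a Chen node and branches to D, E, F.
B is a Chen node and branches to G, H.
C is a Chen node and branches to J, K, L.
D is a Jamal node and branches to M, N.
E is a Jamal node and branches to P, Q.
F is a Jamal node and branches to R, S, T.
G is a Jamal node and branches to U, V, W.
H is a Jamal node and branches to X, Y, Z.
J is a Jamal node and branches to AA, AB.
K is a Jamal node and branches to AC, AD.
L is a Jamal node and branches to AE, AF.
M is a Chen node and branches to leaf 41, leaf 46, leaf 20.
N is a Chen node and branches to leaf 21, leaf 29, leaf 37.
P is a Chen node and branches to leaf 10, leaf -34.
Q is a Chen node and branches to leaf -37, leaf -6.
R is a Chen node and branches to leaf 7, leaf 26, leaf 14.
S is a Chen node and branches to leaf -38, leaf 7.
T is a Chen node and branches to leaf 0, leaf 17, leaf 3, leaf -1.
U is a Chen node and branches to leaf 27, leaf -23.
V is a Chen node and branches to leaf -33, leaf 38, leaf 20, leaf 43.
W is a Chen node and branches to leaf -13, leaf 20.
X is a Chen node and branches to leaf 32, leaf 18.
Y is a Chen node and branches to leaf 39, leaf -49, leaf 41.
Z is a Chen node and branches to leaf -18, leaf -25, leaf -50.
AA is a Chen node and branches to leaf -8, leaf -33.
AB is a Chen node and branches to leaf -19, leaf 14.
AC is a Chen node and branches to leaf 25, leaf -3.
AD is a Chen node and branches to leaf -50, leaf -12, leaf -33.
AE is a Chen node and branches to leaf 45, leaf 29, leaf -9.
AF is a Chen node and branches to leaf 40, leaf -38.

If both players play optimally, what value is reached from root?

-13

M (Chen): min(41, 46, 20) = 20
N (Chen): min(21, 29, 37) = 21
D (Jamal): max(20, 21) = 21
P (Chen): min(10, -34) = -34
Q (Chen): min(-37, -6) = -37
E (Jamal): max(-34, -37) = -34
R (Chen): min(7, 26, 14) = 7
S (Chen): min(-38, 7) = -38
T (Chen): min(0, 17, 3, -1) = -1
F (Jamal): max(7, -38, -1) = 7
A (Chen): min(21, -34, 7) = -34
U (Chen): min(27, -23) = -23
V (Chen): min(-33, 38, 20, 43) = -33
W (Chen): min(-13, 20) = -13
G (Jamal): max(-23, -33, -13) = -13
X (Chen): min(32, 18) = 18
Y (Chen): min(39, -49, 41) = -49
Z (Chen): min(-18, -25, -50) = -50
H (Jamal): max(18, -49, -50) = 18
B (Chen): min(-13, 18) = -13
AA (Chen): min(-8, -33) = -33
AB (Chen): min(-19, 14) = -19
J (Jamal): max(-33, -19) = -19
AC (Chen): min(25, -3) = -3
AD (Chen): min(-50, -12, -33) = -50
K (Jamal): max(-3, -50) = -3
AE (Chen): min(45, 29, -9) = -9
AF (Chen): min(40, -38) = -38
L (Jamal): max(-9, -38) = -9
C (Chen): min(-19, -3, -9) = -19
root (Jamal): max(-34, -13, -19) = -13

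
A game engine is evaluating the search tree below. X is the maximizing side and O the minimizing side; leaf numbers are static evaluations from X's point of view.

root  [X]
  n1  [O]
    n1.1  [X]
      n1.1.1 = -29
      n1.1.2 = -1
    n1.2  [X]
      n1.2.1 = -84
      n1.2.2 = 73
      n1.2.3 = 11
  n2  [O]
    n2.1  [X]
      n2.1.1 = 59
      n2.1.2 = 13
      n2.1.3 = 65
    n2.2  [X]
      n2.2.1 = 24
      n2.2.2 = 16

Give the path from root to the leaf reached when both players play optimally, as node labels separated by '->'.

n1.1 (X): max(-29, -1) = -1
n1.2 (X): max(-84, 73, 11) = 73
n1 (O): min(-1, 73) = -1
n2.1 (X): max(59, 13, 65) = 65
n2.2 (X): max(24, 16) = 24
n2 (O): min(65, 24) = 24
root (X): max(-1, 24) = 24
At root, X picks n2 (highest: 24).
At n2, O picks n2.2 (lowest: 24).
At n2.2, X picks n2.2.1 (highest: 24).
Terminal value 24.

root -> n2 -> n2.2 -> n2.2.1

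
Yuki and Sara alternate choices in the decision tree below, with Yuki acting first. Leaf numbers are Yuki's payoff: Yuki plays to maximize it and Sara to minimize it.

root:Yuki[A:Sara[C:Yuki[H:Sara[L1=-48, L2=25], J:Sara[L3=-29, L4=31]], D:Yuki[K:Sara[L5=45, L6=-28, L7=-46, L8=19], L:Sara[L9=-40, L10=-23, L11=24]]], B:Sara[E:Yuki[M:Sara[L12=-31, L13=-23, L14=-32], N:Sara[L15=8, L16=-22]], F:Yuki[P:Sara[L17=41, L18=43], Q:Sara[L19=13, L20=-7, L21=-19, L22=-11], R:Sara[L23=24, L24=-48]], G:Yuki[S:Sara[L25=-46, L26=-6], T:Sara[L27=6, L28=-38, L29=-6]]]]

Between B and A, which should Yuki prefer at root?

B

M (Sara): min(-31, -23, -32) = -32
N (Sara): min(8, -22) = -22
E (Yuki): max(-32, -22) = -22
P (Sara): min(41, 43) = 41
Q (Sara): min(13, -7, -19, -11) = -19
R (Sara): min(24, -48) = -48
F (Yuki): max(41, -19, -48) = 41
S (Sara): min(-46, -6) = -46
T (Sara): min(6, -38, -6) = -38
G (Yuki): max(-46, -38) = -38
B (Sara): min(-22, 41, -38) = -38
H (Sara): min(-48, 25) = -48
J (Sara): min(-29, 31) = -29
C (Yuki): max(-48, -29) = -29
K (Sara): min(45, -28, -46, 19) = -46
L (Sara): min(-40, -23, 24) = -40
D (Yuki): max(-46, -40) = -40
A (Sara): min(-29, -40) = -40
Yuki prefers the higher value; B=-38, A=-40. B is better since -38 > -40.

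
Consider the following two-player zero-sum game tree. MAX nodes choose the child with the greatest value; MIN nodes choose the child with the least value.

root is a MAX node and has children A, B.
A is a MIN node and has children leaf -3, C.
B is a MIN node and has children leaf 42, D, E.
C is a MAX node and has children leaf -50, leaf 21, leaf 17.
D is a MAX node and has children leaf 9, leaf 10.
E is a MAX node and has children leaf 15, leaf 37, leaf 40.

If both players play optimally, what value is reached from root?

C (MAX): max(-50, 21, 17) = 21
A (MIN): min(-3, 21) = -3
D (MAX): max(9, 10) = 10
E (MAX): max(15, 37, 40) = 40
B (MIN): min(42, 10, 40) = 10
root (MAX): max(-3, 10) = 10

10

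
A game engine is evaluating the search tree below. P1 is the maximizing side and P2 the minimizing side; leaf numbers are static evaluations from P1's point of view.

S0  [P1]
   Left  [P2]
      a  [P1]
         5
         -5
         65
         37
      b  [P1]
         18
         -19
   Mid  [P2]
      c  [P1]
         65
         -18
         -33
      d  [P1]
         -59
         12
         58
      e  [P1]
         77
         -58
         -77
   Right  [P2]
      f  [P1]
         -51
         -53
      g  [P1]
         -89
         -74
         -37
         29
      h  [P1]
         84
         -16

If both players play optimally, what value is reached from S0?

58

a (P1): max(5, -5, 65, 37) = 65
b (P1): max(18, -19) = 18
Left (P2): min(65, 18) = 18
c (P1): max(65, -18, -33) = 65
d (P1): max(-59, 12, 58) = 58
e (P1): max(77, -58, -77) = 77
Mid (P2): min(65, 58, 77) = 58
f (P1): max(-51, -53) = -51
g (P1): max(-89, -74, -37, 29) = 29
h (P1): max(84, -16) = 84
Right (P2): min(-51, 29, 84) = -51
S0 (P1): max(18, 58, -51) = 58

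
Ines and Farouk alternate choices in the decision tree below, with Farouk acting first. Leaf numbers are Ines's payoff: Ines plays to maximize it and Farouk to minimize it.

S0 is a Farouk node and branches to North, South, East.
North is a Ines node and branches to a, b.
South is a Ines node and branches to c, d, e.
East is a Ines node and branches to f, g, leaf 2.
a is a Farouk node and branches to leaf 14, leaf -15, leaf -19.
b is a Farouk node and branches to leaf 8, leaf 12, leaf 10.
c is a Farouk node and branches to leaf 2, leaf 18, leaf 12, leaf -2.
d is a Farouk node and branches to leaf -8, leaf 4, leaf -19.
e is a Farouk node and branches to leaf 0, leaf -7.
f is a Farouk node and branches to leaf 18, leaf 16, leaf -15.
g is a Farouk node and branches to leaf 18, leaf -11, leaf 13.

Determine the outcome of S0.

a (Farouk): min(14, -15, -19) = -19
b (Farouk): min(8, 12, 10) = 8
North (Ines): max(-19, 8) = 8
c (Farouk): min(2, 18, 12, -2) = -2
d (Farouk): min(-8, 4, -19) = -19
e (Farouk): min(0, -7) = -7
South (Ines): max(-2, -19, -7) = -2
f (Farouk): min(18, 16, -15) = -15
g (Farouk): min(18, -11, 13) = -11
East (Ines): max(-15, -11, 2) = 2
S0 (Farouk): min(8, -2, 2) = -2

-2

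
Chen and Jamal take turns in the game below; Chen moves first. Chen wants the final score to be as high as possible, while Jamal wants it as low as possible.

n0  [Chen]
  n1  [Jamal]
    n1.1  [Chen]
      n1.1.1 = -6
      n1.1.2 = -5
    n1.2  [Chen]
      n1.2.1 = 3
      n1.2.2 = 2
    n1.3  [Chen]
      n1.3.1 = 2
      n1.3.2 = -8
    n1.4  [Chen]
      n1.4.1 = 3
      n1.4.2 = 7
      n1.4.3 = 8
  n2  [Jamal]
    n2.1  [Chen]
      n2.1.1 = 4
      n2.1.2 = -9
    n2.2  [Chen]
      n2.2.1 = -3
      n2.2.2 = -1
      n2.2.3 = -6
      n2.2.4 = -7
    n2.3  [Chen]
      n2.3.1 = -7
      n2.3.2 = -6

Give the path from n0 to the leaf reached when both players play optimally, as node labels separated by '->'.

n0 -> n1 -> n1.1 -> n1.1.2

n1.1 (Chen): max(-6, -5) = -5
n1.2 (Chen): max(3, 2) = 3
n1.3 (Chen): max(2, -8) = 2
n1.4 (Chen): max(3, 7, 8) = 8
n1 (Jamal): min(-5, 3, 2, 8) = -5
n2.1 (Chen): max(4, -9) = 4
n2.2 (Chen): max(-3, -1, -6, -7) = -1
n2.3 (Chen): max(-7, -6) = -6
n2 (Jamal): min(4, -1, -6) = -6
n0 (Chen): max(-5, -6) = -5
At n0, Chen picks n1 (highest: -5).
At n1, Jamal picks n1.1 (lowest: -5).
At n1.1, Chen picks n1.1.2 (highest: -5).
Terminal value -5.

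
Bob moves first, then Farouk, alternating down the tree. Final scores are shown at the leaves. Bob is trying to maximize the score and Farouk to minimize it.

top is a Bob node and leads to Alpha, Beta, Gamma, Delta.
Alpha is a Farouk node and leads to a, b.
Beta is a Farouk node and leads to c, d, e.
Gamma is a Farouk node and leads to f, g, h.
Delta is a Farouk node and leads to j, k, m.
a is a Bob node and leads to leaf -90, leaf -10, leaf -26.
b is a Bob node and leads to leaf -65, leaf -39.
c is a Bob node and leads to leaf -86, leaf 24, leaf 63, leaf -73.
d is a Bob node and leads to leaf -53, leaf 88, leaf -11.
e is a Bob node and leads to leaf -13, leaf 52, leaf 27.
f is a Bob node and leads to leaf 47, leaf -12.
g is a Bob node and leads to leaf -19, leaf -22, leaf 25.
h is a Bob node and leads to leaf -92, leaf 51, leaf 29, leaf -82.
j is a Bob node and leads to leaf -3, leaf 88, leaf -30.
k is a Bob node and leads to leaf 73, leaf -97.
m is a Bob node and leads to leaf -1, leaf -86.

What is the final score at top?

a (Bob): max(-90, -10, -26) = -10
b (Bob): max(-65, -39) = -39
Alpha (Farouk): min(-10, -39) = -39
c (Bob): max(-86, 24, 63, -73) = 63
d (Bob): max(-53, 88, -11) = 88
e (Bob): max(-13, 52, 27) = 52
Beta (Farouk): min(63, 88, 52) = 52
f (Bob): max(47, -12) = 47
g (Bob): max(-19, -22, 25) = 25
h (Bob): max(-92, 51, 29, -82) = 51
Gamma (Farouk): min(47, 25, 51) = 25
j (Bob): max(-3, 88, -30) = 88
k (Bob): max(73, -97) = 73
m (Bob): max(-1, -86) = -1
Delta (Farouk): min(88, 73, -1) = -1
top (Bob): max(-39, 52, 25, -1) = 52

52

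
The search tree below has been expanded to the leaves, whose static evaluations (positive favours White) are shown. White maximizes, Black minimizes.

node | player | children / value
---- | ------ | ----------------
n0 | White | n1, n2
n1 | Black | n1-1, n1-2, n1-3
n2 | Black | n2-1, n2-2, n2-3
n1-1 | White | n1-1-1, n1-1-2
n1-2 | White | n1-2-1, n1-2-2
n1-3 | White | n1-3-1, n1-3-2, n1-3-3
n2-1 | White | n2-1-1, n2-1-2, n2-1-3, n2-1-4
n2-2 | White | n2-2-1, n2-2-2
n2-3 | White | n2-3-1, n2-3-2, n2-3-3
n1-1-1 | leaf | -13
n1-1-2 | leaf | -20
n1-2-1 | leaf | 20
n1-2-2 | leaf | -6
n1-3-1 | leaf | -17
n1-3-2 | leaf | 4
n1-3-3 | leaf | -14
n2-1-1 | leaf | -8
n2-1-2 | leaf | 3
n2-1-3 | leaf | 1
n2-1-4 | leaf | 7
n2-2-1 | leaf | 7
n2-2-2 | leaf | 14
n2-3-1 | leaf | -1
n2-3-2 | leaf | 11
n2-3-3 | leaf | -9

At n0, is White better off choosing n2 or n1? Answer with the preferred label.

n2

n2-1 (White): max(-8, 3, 1, 7) = 7
n2-2 (White): max(7, 14) = 14
n2-3 (White): max(-1, 11, -9) = 11
n2 (Black): min(7, 14, 11) = 7
n1-1 (White): max(-13, -20) = -13
n1-2 (White): max(20, -6) = 20
n1-3 (White): max(-17, 4, -14) = 4
n1 (Black): min(-13, 20, 4) = -13
White prefers the higher value; n2=7, n1=-13. n2 is better since 7 > -13.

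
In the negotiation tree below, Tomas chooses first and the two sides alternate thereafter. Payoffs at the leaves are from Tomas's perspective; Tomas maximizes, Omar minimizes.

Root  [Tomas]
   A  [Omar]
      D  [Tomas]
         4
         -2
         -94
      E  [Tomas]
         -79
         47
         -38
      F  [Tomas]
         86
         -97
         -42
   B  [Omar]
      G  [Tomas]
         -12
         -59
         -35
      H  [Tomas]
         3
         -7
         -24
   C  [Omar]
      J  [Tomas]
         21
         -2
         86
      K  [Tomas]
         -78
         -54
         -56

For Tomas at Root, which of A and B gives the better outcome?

D (Tomas): max(4, -2, -94) = 4
E (Tomas): max(-79, 47, -38) = 47
F (Tomas): max(86, -97, -42) = 86
A (Omar): min(4, 47, 86) = 4
G (Tomas): max(-12, -59, -35) = -12
H (Tomas): max(3, -7, -24) = 3
B (Omar): min(-12, 3) = -12
Tomas prefers the higher value; A=4, B=-12. A is better since 4 > -12.

A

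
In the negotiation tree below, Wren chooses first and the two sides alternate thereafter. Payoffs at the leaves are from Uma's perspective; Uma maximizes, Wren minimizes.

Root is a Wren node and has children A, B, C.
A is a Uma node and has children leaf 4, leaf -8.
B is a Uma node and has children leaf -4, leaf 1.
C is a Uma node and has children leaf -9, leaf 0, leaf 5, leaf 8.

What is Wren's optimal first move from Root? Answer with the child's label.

B

A (Uma): max(4, -8) = 4
B (Uma): max(-4, 1) = 1
C (Uma): max(-9, 0, 5, 8) = 8
Root (Wren): min(4, 1, 8) = 1
Wren at Root wants the lowest of {A=4, B=1, C=8}, so chooses B.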